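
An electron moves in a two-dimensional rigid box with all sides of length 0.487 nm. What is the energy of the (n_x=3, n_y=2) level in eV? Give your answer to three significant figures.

E = 20.6 eV

For a 2D rectangular well E = (h²/8m_e)·Σ n_i²/L_i² = (6.626×10^-34)²/(8·9.109×10^-31) · [3²/(0.487 nm)² + 2²/(0.487 nm)²].
Evaluating gives E = 3.302×10^-18 J = 20.6 eV.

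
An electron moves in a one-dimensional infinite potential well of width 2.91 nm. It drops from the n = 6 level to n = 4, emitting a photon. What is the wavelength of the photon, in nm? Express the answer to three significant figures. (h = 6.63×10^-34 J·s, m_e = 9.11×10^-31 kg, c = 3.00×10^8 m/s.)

E_1 = h²/(8m_eL²) = 7.123×10^-21 J, so ΔE = (6² − 4²)E_1 = 1.425×10^-19 J.
λ = hc/ΔE = (6.63×10^-34·3.00×10^8)/1.425×10^-19 = 1.40×10^-6 m = 1.40×10^3 nm.

λ = 1.40×10^3 nm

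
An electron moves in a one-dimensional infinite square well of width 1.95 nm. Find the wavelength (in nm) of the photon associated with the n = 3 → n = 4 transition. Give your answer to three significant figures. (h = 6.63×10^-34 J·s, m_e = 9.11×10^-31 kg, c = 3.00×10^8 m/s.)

λ = 1.79×10^3 nm

E_1 = h²/(8m_eL²) = 1.586×10^-20 J, so ΔE = (4² − 3²)E_1 = 1.110×10^-19 J.
λ = hc/ΔE = (6.63×10^-34·3.00×10^8)/1.110×10^-19 = 1.79×10^-6 m = 1.79×10^3 nm.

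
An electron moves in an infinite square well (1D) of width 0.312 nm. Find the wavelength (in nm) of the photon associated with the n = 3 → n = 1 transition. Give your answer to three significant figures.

λ = 40.1 nm

E_1 = h²/(8m_eL²) = 6.189×10^-19 J, so ΔE = (3² − 1²)E_1 = 4.951×10^-18 J.
λ = hc/ΔE = (6.626×10^-34·2.998×10^8)/4.951×10^-18 = 4.01×10^-8 m = 40.1 nm.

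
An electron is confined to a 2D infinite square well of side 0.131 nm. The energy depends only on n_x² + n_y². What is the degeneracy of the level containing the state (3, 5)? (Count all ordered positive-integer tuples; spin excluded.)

The level has n_x² + n_y² = 34. The ordered positive-integer solutions are (3, 5), (5, 3).
That gives 2 states.

degeneracy = 2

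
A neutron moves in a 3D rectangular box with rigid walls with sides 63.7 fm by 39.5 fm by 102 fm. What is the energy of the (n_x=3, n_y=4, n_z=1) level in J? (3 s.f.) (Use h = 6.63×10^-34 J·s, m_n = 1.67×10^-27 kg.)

For a 3D rectangular well E = (h²/8m_n)·Σ n_i²/L_i² = (6.63×10^-34)²/(8·1.67×10^-27) · [3²/(63.7 fm)² + 4²/(39.5 fm)² + 1²/(102 fm)²].
Evaluating gives E = 4.14×10^-13 J.

E = 4.14×10^-13 J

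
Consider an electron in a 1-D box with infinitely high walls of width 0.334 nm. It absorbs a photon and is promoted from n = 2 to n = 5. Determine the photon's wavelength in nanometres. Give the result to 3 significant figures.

λ = 17.5 nm

E_1 = h²/(8m_eL²) = 5.401×10^-19 J, so ΔE = (5² − 2²)E_1 = 1.134×10^-17 J.
λ = hc/ΔE = (6.626×10^-34·2.998×10^8)/1.134×10^-17 = 1.75×10^-8 m = 17.5 nm.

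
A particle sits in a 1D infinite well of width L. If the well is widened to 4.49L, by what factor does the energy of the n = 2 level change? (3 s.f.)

0.0496

E_n ∝ 1/L², so the energy scales by 1/4.49² = 0.0496.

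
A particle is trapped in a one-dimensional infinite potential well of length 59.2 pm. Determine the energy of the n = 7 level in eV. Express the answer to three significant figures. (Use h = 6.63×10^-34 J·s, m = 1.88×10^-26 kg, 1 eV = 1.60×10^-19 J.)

E_7 = 0.255 eV

For an infinite well E_n = n²h²/(8mL²), so E_1 = h²/(8mL²) = (6.63×10^-34)²/(8·1.88×10^-26·(5.92×10^-11 m)²) = 8.339×10^-22 J.
Then E_7 = 7²·E_1 = 49·8.339×10^-22 J = 4.086×10^-20 J.
Converting, E_7 = 4.086×10^-20 J / (1.60×10^-19 J/eV) = 0.255 eV.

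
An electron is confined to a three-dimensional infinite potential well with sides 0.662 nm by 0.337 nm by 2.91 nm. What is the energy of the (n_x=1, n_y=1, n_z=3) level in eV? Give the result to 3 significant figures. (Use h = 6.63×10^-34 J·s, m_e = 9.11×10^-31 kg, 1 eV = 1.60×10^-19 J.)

For a 3D rectangular well E = (h²/8m_e)·Σ n_i²/L_i² = (6.63×10^-34)²/(8·9.11×10^-31) · [1²/(0.662 nm)² + 1²/(0.337 nm)² + 3²/(2.91 nm)²].
Evaluating gives E = 7.328×10^-19 J = 4.58 eV.

E = 4.58 eV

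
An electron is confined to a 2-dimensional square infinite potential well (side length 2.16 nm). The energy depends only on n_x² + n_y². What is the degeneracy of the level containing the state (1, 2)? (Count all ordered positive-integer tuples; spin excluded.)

The level has n_x² + n_y² = 5. The ordered positive-integer solutions are (1, 2), (2, 1).
That gives 2 states.

degeneracy = 2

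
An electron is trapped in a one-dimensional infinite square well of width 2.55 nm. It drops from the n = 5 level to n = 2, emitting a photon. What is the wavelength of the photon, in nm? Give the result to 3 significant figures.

E_1 = h²/(8m_eL²) = 9.265×10^-21 J, so ΔE = (5² − 2²)E_1 = 1.946×10^-19 J.
λ = hc/ΔE = (6.626×10^-34·2.998×10^8)/1.946×10^-19 = 1.02×10^-6 m = 1.02×10^3 nm.

λ = 1.02×10^3 nm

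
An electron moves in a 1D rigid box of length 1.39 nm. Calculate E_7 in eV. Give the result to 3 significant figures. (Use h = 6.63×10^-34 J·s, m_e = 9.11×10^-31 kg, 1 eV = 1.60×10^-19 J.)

For an infinite well E_n = n²h²/(8m_eL²), so E_1 = h²/(8m_eL²) = (6.63×10^-34)²/(8·9.11×10^-31·(1.39×10^-9 m)²) = 3.122×10^-20 J.
Then E_7 = 7²·E_1 = 49·3.122×10^-20 J = 1.530×10^-18 J.
Converting, E_7 = 1.530×10^-18 J / (1.60×10^-19 J/eV) = 9.56 eV.

E_7 = 9.56 eV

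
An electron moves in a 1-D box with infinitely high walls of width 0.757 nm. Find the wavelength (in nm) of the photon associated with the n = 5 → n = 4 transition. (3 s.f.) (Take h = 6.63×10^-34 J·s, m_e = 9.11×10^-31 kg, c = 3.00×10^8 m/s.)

E_1 = h²/(8m_eL²) = 1.053×10^-19 J, so ΔE = (5² − 4²)E_1 = 9.477×10^-19 J.
λ = hc/ΔE = (6.63×10^-34·3.00×10^8)/9.477×10^-19 = 2.10×10^-7 m = 210 nm.

λ = 210 nm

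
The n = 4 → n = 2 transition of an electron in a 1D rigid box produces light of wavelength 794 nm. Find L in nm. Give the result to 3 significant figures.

The photon carries ΔE = hc/λ = 6.626×10^-34·2.998×10^8/7.94×10^-7 m = 2.502×10^-19 J.
Since ΔE = (4² − 2²)E_1, E_1 = 2.085×10^-20 J, and L = h/√(8m_eE_1) = 1.70×10^-9 m = 1.70 nm.

L = 1.70 nm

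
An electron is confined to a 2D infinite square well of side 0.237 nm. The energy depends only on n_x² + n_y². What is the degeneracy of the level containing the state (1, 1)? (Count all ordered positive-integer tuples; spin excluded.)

degeneracy = 1

The level has n_x² + n_y² = 2. The ordered positive-integer solutions are (1, 1).
That gives 1 state.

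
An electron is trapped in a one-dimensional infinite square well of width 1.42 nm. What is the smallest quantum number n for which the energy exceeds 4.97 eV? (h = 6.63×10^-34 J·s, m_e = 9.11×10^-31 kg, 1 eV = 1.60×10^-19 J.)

E_1 = h²/(8m_eL²) = 2.991×10^-20 J = 0.1869 eV.
Need n² > 4.97/0.1869 = 26.59, i.e. n > 5.157.
The smallest integer satisfying this is n = 6.

n = 6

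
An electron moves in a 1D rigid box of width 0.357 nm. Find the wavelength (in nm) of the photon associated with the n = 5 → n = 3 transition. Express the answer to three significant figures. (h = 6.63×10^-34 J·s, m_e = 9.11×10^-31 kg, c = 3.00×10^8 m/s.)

E_1 = h²/(8m_eL²) = 4.732×10^-19 J, so ΔE = (5² − 3²)E_1 = 7.571×10^-18 J.
λ = hc/ΔE = (6.63×10^-34·3.00×10^8)/7.571×10^-18 = 2.63×10^-8 m = 26.3 nm.

λ = 26.3 nm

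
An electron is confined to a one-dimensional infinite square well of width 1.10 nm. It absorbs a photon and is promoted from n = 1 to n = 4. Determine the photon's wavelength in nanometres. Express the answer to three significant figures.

E_1 = h²/(8m_eL²) = 4.979×10^-20 J, so ΔE = (4² − 1²)E_1 = 7.468×10^-19 J.
λ = hc/ΔE = (6.626×10^-34·2.998×10^8)/7.468×10^-19 = 2.66×10^-7 m = 266 nm.

λ = 266 nm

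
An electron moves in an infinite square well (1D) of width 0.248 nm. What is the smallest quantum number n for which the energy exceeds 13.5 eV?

n = 2

E_1 = h²/(8m_eL²) = 9.796×10^-19 J = 6.115 eV.
Need n² > 13.5/6.115 = 2.208, i.e. n > 1.486.
The smallest integer satisfying this is n = 2.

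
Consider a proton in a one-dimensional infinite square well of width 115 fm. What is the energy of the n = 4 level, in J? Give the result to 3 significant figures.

E_4 = 3.97×10^-14 J

For an infinite well E_n = n²h²/(8m_pL²), so E_1 = h²/(8m_pL²) = (6.626×10^-34)²/(8·1.673×10^-27·(1.15×10^-13 m)²) = 2.480×10^-15 J.
Then E_4 = 4²·E_1 = 16·2.480×10^-15 J = 3.97×10^-14 J.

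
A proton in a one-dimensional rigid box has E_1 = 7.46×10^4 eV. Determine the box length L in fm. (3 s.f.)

L = 52.4 fm

From E_n = n²h²/(8m_pL²), L = n·h/√(8m_pE_n).
E_1 = 7.46×10^4 eV = 1.195×10^-14 J, so L = 1·6.626×10^-34/√(8·1.673×10^-27·1.195×10^-14) = 5.24×10^-14 m = 52.4 fm.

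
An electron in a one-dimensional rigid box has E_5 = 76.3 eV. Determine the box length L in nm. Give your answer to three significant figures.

L = 0.351 nm

From E_n = n²h²/(8m_eL²), L = n·h/√(8m_eE_n).
E_5 = 76.3 eV = 1.222×10^-17 J, so L = 5·6.626×10^-34/√(8·9.109×10^-31·1.222×10^-17) = 3.51×10^-10 m = 0.351 nm.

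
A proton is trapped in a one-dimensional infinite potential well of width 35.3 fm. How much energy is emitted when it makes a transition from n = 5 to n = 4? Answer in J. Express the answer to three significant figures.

E_1 = h²/(8m_pL²) = 2.632×10^-14 J.
|ΔE| = |5² − 4²|·E_1 = 9·2.632×10^-14 J = 2.37×10^-13 J.

|ΔE| = 2.37×10^-13 J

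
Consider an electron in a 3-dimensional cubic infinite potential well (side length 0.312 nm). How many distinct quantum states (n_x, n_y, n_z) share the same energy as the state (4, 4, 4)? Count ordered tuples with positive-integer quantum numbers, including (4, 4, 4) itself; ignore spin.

degeneracy = 1

The level has n_x² + n_y² + n_z² = 48. The ordered positive-integer solutions are (4, 4, 4).
That gives 1 state.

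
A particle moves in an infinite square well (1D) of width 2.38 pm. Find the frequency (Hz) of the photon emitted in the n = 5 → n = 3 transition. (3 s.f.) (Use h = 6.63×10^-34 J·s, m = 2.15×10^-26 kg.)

E_1 = h²/(8mL²) = 4.512×10^-19 J and ΔE = (5² − 3²)E_1 = 7.219×10^-18 J.
f = ΔE/h = 7.219×10^-18/6.63×10^-34 = 1.09×10^16 Hz.

f = 1.09×10^16 Hz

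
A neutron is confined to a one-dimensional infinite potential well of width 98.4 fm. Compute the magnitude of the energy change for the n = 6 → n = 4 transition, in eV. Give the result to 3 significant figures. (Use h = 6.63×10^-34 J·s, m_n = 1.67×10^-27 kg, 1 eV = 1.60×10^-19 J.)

|ΔE| = 4.25×10^5 eV

E_1 = h²/(8m_nL²) = 3.398×10^-15 J.
|ΔE| = |6² − 4²|·E_1 = 20·3.398×10^-15 J = 6.796×10^-14 J = 4.25×10^5 eV.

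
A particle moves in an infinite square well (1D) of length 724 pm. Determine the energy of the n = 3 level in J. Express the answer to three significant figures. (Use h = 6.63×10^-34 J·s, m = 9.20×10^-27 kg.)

For an infinite well E_n = n²h²/(8mL²), so E_1 = h²/(8mL²) = (6.63×10^-34)²/(8·9.20×10^-27·(7.24×10^-10 m)²) = 1.139×10^-23 J.
Then E_3 = 3²·E_1 = 9·1.139×10^-23 J = 1.03×10^-22 J.

E_3 = 1.03×10^-22 J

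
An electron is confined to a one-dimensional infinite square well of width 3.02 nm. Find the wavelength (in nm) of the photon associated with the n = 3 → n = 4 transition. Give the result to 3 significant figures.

λ = 4.30×10^3 nm

E_1 = h²/(8m_eL²) = 6.606×10^-21 J, so ΔE = (4² − 3²)E_1 = 4.624×10^-20 J.
λ = hc/ΔE = (6.626×10^-34·2.998×10^8)/4.624×10^-20 = 4.30×10^-6 m = 4.30×10^3 nm.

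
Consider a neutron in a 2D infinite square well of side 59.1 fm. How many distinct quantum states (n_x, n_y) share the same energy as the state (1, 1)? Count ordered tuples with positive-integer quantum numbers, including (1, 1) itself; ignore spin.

degeneracy = 1

The level has n_x² + n_y² = 2. The ordered positive-integer solutions are (1, 1).
That gives 1 state.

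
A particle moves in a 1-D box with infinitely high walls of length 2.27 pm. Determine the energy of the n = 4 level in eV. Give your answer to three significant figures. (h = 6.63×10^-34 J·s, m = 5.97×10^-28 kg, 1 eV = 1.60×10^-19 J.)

E_4 = 1.79×10^3 eV

For an infinite well E_n = n²h²/(8mL²), so E_1 = h²/(8mL²) = (6.63×10^-34)²/(8·5.97×10^-28·(2.27×10^-12 m)²) = 1.786×10^-17 J.
Then E_4 = 4²·E_1 = 16·1.786×10^-17 J = 2.858×10^-16 J.
Converting, E_4 = 2.858×10^-16 J / (1.60×10^-19 J/eV) = 1.79×10^3 eV.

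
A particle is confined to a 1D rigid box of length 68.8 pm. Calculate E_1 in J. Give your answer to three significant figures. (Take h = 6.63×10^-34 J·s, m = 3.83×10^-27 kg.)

E_1 = 3.03×10^-21 J

For an infinite well E_n = n²h²/(8mL²), so E_1 = h²/(8mL²) = (6.63×10^-34)²/(8·3.83×10^-27·(6.88×10^-11 m)²) = 3.031×10^-21 J.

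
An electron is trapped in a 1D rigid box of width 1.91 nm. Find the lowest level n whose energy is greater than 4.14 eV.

n = 7

E_1 = h²/(8m_eL²) = 1.651×10^-20 J = 0.1031 eV.
Need n² > 4.14/0.1031 = 40.16, i.e. n > 6.337.
The smallest integer satisfying this is n = 7.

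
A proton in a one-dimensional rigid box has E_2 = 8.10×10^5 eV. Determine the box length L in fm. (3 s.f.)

From E_n = n²h²/(8m_pL²), L = n·h/√(8m_pE_n).
E_2 = 8.10×10^5 eV = 1.298×10^-13 J, so L = 2·6.626×10^-34/√(8·1.673×10^-27·1.298×10^-13) = 3.18×10^-14 m = 31.8 fm.

L = 31.8 fm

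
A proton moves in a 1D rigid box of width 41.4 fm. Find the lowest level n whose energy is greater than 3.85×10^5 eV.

E_1 = h²/(8m_pL²) = 1.914×10^-14 J = 1.195×10^5 eV.
Need n² > 3.85×10^5/1.195×10^5 = 3.222, i.e. n > 1.795.
The smallest integer satisfying this is n = 2.

n = 2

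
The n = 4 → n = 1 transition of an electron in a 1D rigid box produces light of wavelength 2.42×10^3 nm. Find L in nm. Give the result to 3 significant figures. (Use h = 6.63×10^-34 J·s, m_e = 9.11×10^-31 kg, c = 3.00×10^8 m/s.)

L = 3.32 nm

The photon carries ΔE = hc/λ = 6.63×10^-34·3.00×10^8/2.42×10^-6 m = 8.219×10^-20 J.
Since ΔE = (4² − 1²)E_1, E_1 = 5.479×10^-21 J, and L = h/√(8m_eE_1) = 3.32×10^-9 m = 3.32 nm.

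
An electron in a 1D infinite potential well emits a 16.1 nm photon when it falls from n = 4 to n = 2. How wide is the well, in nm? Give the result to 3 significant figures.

L = 0.242 nm

The photon carries ΔE = hc/λ = 6.626×10^-34·2.998×10^8/1.61×10^-8 m = 1.234×10^-17 J.
Since ΔE = (4² − 2²)E_1, E_1 = 1.028×10^-18 J, and L = h/√(8m_eE_1) = 2.42×10^-10 m = 0.242 nm.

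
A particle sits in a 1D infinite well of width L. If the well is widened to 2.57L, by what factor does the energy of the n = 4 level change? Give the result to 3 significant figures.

0.151

E_n ∝ 1/L², so the energy scales by 1/2.57² = 0.151.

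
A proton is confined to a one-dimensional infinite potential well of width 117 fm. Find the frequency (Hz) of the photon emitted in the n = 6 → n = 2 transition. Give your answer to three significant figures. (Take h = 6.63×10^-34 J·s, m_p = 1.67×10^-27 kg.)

E_1 = h²/(8m_pL²) = 2.404×10^-15 J and ΔE = (6² − 2²)E_1 = 7.693×10^-14 J.
f = ΔE/h = 7.693×10^-14/6.63×10^-34 = 1.16×10^20 Hz.

f = 1.16×10^20 Hz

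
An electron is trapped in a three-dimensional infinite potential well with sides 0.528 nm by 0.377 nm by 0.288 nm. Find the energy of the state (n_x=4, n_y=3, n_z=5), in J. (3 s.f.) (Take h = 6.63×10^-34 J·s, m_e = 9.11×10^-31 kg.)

For a 3D rectangular well E = (h²/8m_e)·Σ n_i²/L_i² = (6.63×10^-34)²/(8·9.11×10^-31) · [4²/(0.528 nm)² + 3²/(0.377 nm)² + 5²/(0.288 nm)²].
Evaluating gives E = 2.55×10^-17 J.

E = 2.55×10^-17 J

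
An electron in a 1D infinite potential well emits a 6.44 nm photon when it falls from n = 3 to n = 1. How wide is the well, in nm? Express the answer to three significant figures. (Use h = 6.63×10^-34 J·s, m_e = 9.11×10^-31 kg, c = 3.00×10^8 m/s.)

L = 0.125 nm

The photon carries ΔE = hc/λ = 6.63×10^-34·3.00×10^8/6.44×10^-9 m = 3.089×10^-17 J.
Since ΔE = (3² − 1²)E_1, E_1 = 3.861×10^-18 J, and L = h/√(8m_eE_1) = 1.25×10^-10 m = 0.125 nm.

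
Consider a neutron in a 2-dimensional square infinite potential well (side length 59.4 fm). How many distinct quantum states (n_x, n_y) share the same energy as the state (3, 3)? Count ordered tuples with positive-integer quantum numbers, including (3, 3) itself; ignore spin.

degeneracy = 1

The level has n_x² + n_y² = 18. The ordered positive-integer solutions are (3, 3).
That gives 1 state.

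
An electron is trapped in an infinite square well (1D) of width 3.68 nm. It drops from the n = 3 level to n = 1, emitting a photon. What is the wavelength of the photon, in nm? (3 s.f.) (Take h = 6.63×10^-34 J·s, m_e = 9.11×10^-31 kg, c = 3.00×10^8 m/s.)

E_1 = h²/(8m_eL²) = 4.454×10^-21 J, so ΔE = (3² − 1²)E_1 = 3.563×10^-20 J.
λ = hc/ΔE = (6.63×10^-34·3.00×10^8)/3.563×10^-20 = 5.58×10^-6 m = 5.58×10^3 nm.

λ = 5.58×10^3 nm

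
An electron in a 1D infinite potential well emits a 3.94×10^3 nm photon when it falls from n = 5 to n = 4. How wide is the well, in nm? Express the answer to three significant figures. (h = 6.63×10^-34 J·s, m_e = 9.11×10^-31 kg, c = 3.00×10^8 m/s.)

L = 3.28 nm

The photon carries ΔE = hc/λ = 6.63×10^-34·3.00×10^8/3.94×10^-6 m = 5.048×10^-20 J.
Since ΔE = (5² − 4²)E_1, E_1 = 5.609×10^-21 J, and L = h/√(8m_eE_1) = 3.28×10^-9 m = 3.28 nm.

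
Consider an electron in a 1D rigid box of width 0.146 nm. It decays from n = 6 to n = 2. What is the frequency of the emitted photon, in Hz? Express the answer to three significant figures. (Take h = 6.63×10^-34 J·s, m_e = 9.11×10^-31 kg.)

E_1 = h²/(8m_eL²) = 2.830×10^-18 J and ΔE = (6² − 2²)E_1 = 9.056×10^-17 J.
f = ΔE/h = 9.056×10^-17/6.63×10^-34 = 1.37×10^17 Hz.

f = 1.37×10^17 Hz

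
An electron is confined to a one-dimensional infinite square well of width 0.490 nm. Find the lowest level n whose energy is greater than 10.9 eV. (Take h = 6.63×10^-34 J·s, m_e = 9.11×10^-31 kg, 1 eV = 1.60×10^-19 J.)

n = 3

E_1 = h²/(8m_eL²) = 2.512×10^-19 J = 1.570 eV.
Need n² > 10.9/1.570 = 6.943, i.e. n > 2.635.
The smallest integer satisfying this is n = 3.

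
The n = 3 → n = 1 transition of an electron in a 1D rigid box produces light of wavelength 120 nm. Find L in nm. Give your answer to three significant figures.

The photon carries ΔE = hc/λ = 6.626×10^-34·2.998×10^8/1.20×10^-7 m = 1.655×10^-18 J.
Since ΔE = (3² − 1²)E_1, E_1 = 2.069×10^-19 J, and L = h/√(8m_eE_1) = 5.40×10^-10 m = 0.540 nm.

L = 0.540 nm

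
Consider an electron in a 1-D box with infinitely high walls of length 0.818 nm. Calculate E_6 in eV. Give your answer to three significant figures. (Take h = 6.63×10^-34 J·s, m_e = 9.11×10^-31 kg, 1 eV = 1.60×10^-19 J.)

E_6 = 20.3 eV

For an infinite well E_n = n²h²/(8m_eL²), so E_1 = h²/(8m_eL²) = (6.63×10^-34)²/(8·9.11×10^-31·(8.18×10^-10 m)²) = 9.014×10^-20 J.
Then E_6 = 6²·E_1 = 36·9.014×10^-20 J = 3.245×10^-18 J.
Converting, E_6 = 3.245×10^-18 J / (1.60×10^-19 J/eV) = 20.3 eV.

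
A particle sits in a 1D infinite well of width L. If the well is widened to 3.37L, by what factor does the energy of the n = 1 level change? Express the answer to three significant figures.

E_n ∝ 1/L², so the energy scales by 1/3.37² = 0.0881.

0.0881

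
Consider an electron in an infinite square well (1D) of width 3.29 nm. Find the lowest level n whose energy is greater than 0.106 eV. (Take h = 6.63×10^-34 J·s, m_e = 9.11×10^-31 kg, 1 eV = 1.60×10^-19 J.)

E_1 = h²/(8m_eL²) = 5.572×10^-21 J = 0.03483 eV.
Need n² > 0.106/0.03483 = 3.043, i.e. n > 1.744.
The smallest integer satisfying this is n = 2.

n = 2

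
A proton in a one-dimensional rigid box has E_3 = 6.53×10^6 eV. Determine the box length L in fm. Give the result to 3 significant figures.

From E_n = n²h²/(8m_pL²), L = n·h/√(8m_pE_n).
E_3 = 6.53×10^6 eV = 1.046×10^-12 J, so L = 3·6.626×10^-34/√(8·1.673×10^-27·1.046×10^-12) = 1.68×10^-14 m = 16.8 fm.

L = 16.8 fm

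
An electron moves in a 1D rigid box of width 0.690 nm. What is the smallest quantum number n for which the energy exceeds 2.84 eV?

E_1 = h²/(8m_eL²) = 1.265×10^-19 J = 0.7896 eV.
Need n² > 2.84/0.7896 = 3.597, i.e. n > 1.897.
The smallest integer satisfying this is n = 2.

n = 2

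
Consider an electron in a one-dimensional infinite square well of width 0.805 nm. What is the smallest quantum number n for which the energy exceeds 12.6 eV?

E_1 = h²/(8m_eL²) = 9.297×10^-20 J = 0.5803 eV.
Need n² > 12.6/0.5803 = 21.71, i.e. n > 4.659.
The smallest integer satisfying this is n = 5.

n = 5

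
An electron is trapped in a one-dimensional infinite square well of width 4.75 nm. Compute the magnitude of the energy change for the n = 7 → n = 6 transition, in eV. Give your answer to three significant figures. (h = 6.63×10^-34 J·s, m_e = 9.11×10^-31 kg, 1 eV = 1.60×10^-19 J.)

|ΔE| = 0.217 eV

E_1 = h²/(8m_eL²) = 2.673×10^-21 J.
|ΔE| = |7² − 6²|·E_1 = 13·2.673×10^-21 J = 3.475×10^-20 J = 0.217 eV.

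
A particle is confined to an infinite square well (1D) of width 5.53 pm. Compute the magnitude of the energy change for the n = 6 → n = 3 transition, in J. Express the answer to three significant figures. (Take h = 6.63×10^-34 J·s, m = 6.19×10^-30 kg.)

E_1 = h²/(8mL²) = 2.903×10^-16 J.
|ΔE| = |6² − 3²|·E_1 = 27·2.903×10^-16 J = 7.84×10^-15 J.

|ΔE| = 7.84×10^-15 J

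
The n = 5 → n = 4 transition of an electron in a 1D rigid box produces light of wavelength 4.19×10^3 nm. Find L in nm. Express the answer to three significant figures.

L = 3.38 nm

The photon carries ΔE = hc/λ = 6.626×10^-34·2.998×10^8/4.19×10^-6 m = 4.741×10^-20 J.
Since ΔE = (5² − 4²)E_1, E_1 = 5.268×10^-21 J, and L = h/√(8m_eE_1) = 3.38×10^-9 m = 3.38 nm.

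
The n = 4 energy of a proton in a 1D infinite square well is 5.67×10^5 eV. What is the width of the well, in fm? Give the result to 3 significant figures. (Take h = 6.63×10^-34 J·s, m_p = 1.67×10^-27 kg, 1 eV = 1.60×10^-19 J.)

L = 76.2 fm

From E_n = n²h²/(8m_pL²), L = n·h/√(8m_pE_n).
E_4 = 5.67×10^5 eV = 9.072×10^-14 J, so L = 4·6.63×10^-34/√(8·1.67×10^-27·9.072×10^-14) = 7.62×10^-14 m = 76.2 fm.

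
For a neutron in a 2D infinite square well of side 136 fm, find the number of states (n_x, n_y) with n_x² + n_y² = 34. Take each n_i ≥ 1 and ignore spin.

degeneracy = 2

The level has n_x² + n_y² = 34. The ordered positive-integer solutions are (3, 5), (5, 3).
That gives 2 states.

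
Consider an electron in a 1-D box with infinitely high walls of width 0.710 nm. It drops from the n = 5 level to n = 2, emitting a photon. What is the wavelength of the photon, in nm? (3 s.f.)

E_1 = h²/(8m_eL²) = 1.195×10^-19 J, so ΔE = (5² − 2²)E_1 = 2.510×10^-18 J.
λ = hc/ΔE = (6.626×10^-34·2.998×10^8)/2.510×10^-18 = 7.91×10^-8 m = 79.1 nm.

λ = 79.1 nm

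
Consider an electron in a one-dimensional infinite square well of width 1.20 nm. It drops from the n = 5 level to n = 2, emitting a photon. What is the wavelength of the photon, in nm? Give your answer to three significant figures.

E_1 = h²/(8m_eL²) = 4.184×10^-20 J, so ΔE = (5² − 2²)E_1 = 8.786×10^-19 J.
λ = hc/ΔE = (6.626×10^-34·2.998×10^8)/8.786×10^-19 = 2.26×10^-7 m = 226 nm.

λ = 226 nm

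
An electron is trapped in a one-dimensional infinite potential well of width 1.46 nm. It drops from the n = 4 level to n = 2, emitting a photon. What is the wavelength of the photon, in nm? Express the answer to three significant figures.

λ = 586 nm

E_1 = h²/(8m_eL²) = 2.826×10^-20 J, so ΔE = (4² − 2²)E_1 = 3.391×10^-19 J.
λ = hc/ΔE = (6.626×10^-34·2.998×10^8)/3.391×10^-19 = 5.86×10^-7 m = 586 nm.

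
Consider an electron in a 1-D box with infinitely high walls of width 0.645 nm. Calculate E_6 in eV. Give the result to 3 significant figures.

E_6 = 32.5 eV

For an infinite well E_n = n²h²/(8m_eL²), so E_1 = h²/(8m_eL²) = (6.626×10^-34)²/(8·9.109×10^-31·(6.45×10^-10 m)²) = 1.448×10^-19 J.
Then E_6 = 6²·E_1 = 36·1.448×10^-19 J = 5.213×10^-18 J.
Converting, E_6 = 5.213×10^-18 J / (1.602×10^-19 J/eV) = 32.5 eV.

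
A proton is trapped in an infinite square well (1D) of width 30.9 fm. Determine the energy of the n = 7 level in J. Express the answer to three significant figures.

For an infinite well E_n = n²h²/(8m_pL²), so E_1 = h²/(8m_pL²) = (6.626×10^-34)²/(8·1.673×10^-27·(3.09×10^-14 m)²) = 3.436×10^-14 J.
Then E_7 = 7²·E_1 = 49·3.436×10^-14 J = 1.68×10^-12 J.

E_7 = 1.68×10^-12 J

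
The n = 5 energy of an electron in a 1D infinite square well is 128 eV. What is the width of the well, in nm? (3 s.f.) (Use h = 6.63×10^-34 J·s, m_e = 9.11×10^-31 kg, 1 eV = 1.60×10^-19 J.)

L = 0.271 nm

From E_n = n²h²/(8m_eL²), L = n·h/√(8m_eE_n).
E_5 = 128 eV = 2.048×10^-17 J, so L = 5·6.63×10^-34/√(8·9.11×10^-31·2.048×10^-17) = 2.71×10^-10 m = 0.271 nm.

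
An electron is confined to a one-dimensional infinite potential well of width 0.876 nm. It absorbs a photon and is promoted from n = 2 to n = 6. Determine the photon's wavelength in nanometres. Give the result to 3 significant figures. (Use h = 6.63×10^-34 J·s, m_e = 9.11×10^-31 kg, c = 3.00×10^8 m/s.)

E_1 = h²/(8m_eL²) = 7.860×10^-20 J, so ΔE = (6² − 2²)E_1 = 2.515×10^-18 J.
λ = hc/ΔE = (6.63×10^-34·3.00×10^8)/2.515×10^-18 = 7.91×10^-8 m = 79.1 nm.

λ = 79.1 nm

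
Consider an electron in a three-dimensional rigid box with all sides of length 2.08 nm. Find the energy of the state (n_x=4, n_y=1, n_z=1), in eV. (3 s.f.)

E = 1.56 eV

For a 3D rectangular well E = (h²/8m_e)·Σ n_i²/L_i² = (6.626×10^-34)²/(8·9.109×10^-31) · [4²/(2.08 nm)² + 1²/(2.08 nm)² + 1²/(2.08 nm)²].
Evaluating gives E = 2.507×10^-19 J = 1.56 eV.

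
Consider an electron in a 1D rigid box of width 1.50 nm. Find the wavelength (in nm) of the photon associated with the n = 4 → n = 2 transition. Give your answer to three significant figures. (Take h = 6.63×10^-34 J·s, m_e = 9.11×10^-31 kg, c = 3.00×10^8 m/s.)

λ = 618 nm

E_1 = h²/(8m_eL²) = 2.681×10^-20 J, so ΔE = (4² − 2²)E_1 = 3.217×10^-19 J.
λ = hc/ΔE = (6.63×10^-34·3.00×10^8)/3.217×10^-19 = 6.18×10^-7 m = 618 nm.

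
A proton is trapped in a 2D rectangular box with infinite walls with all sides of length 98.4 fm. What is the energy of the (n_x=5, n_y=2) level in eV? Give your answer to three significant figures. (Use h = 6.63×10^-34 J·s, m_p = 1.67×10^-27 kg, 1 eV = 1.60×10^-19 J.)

E = 6.16×10^5 eV

For a 2D rectangular well E = (h²/8m_p)·Σ n_i²/L_i² = (6.63×10^-34)²/(8·1.67×10^-27) · [5²/(98.4 fm)² + 2²/(98.4 fm)²].
Evaluating gives E = 9.854×10^-14 J = 6.16×10^5 eV.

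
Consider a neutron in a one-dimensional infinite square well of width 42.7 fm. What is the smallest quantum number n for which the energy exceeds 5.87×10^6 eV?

n = 8

E_1 = h²/(8m_nL²) = 1.797×10^-14 J = 1.122×10^5 eV.
Need n² > 5.87×10^6/1.122×10^5 = 52.32, i.e. n > 7.233.
The smallest integer satisfying this is n = 8.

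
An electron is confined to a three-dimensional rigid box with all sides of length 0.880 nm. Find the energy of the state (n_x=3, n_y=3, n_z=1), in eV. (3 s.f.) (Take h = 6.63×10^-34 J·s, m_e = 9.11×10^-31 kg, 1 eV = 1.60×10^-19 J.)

For a 3D rectangular well E = (h²/8m_e)·Σ n_i²/L_i² = (6.63×10^-34)²/(8·9.11×10^-31) · [3²/(0.880 nm)² + 3²/(0.880 nm)² + 1²/(0.880 nm)²].
Evaluating gives E = 1.480×10^-18 J = 9.25 eV.

E = 9.25 eV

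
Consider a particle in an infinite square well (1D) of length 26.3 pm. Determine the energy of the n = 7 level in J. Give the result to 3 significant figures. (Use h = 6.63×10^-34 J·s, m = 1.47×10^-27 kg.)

E_7 = 2.65×10^-18 J

For an infinite well E_n = n²h²/(8mL²), so E_1 = h²/(8mL²) = (6.63×10^-34)²/(8·1.47×10^-27·(2.63×10^-11 m)²) = 5.404×10^-20 J.
Then E_7 = 7²·E_1 = 49·5.404×10^-20 J = 2.65×10^-18 J.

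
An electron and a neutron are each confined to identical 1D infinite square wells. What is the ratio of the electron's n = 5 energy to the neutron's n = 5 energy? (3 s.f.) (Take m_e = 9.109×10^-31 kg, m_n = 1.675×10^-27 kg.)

1.84×10^3

E_n ∝ 1/m at fixed n and L, so the ratio is m_n/m_e = 1.675×10^-27/9.109×10^-31 = 1.84×10^3.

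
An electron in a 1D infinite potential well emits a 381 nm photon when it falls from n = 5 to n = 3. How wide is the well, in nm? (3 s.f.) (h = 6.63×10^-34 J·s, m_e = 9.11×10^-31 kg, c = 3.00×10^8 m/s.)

The photon carries ΔE = hc/λ = 6.63×10^-34·3.00×10^8/3.81×10^-7 m = 5.220×10^-19 J.
Since ΔE = (5² − 3²)E_1, E_1 = 3.262×10^-20 J, and L = h/√(8m_eE_1) = 1.36×10^-9 m = 1.36 nm.

L = 1.36 nm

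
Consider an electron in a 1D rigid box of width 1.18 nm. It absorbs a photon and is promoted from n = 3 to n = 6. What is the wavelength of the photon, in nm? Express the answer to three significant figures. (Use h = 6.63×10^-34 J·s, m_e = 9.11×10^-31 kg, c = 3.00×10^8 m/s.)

E_1 = h²/(8m_eL²) = 4.332×10^-20 J, so ΔE = (6² − 3²)E_1 = 1.170×10^-18 J.
λ = hc/ΔE = (6.63×10^-34·3.00×10^8)/1.170×10^-18 = 1.70×10^-7 m = 170 nm.

λ = 170 nm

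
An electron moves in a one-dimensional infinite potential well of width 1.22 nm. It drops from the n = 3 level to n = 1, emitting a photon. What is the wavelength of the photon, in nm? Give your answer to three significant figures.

λ = 613 nm

E_1 = h²/(8m_eL²) = 4.048×10^-20 J, so ΔE = (3² − 1²)E_1 = 3.238×10^-19 J.
λ = hc/ΔE = (6.626×10^-34·2.998×10^8)/3.238×10^-19 = 6.13×10^-7 m = 613 nm.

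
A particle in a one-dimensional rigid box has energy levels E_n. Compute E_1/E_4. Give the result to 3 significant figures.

0.0625

E_n ∝ n², so E_1/E_4 = 1²/4² = 1/16 = 0.0625.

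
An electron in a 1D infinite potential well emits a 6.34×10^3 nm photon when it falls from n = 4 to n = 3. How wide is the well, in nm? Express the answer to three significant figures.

The photon carries ΔE = hc/λ = 6.626×10^-34·2.998×10^8/6.34×10^-6 m = 3.133×10^-20 J.
Since ΔE = (4² − 3²)E_1, E_1 = 4.476×10^-21 J, and L = h/√(8m_eE_1) = 3.67×10^-9 m = 3.67 nm.

L = 3.67 nm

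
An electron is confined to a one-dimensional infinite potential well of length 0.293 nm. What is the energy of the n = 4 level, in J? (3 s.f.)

For an infinite well E_n = n²h²/(8m_eL²), so E_1 = h²/(8m_eL²) = (6.626×10^-34)²/(8·9.109×10^-31·(2.93×10^-10 m)²) = 7.018×10^-19 J.
Then E_4 = 4²·E_1 = 16·7.018×10^-19 J = 1.12×10^-17 J.

E_4 = 1.12×10^-17 J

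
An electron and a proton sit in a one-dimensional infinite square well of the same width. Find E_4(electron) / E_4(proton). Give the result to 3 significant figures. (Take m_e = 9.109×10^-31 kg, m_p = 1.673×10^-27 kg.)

1.84×10^3

E_n ∝ 1/m at fixed n and L, so the ratio is m_p/m_e = 1.673×10^-27/9.109×10^-31 = 1.84×10^3.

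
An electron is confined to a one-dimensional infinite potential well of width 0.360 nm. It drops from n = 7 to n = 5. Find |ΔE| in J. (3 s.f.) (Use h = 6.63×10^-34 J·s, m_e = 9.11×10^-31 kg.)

E_1 = h²/(8m_eL²) = 4.654×10^-19 J.
|ΔE| = |7² − 5²|·E_1 = 24·4.654×10^-19 J = 1.12×10^-17 J.

|ΔE| = 1.12×10^-17 J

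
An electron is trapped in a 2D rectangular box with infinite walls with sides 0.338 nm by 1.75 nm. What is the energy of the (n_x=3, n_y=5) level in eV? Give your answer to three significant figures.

For a 2D rectangular well E = (h²/8m_e)·Σ n_i²/L_i² = (6.626×10^-34)²/(8·9.109×10^-31) · [3²/(0.338 nm)² + 5²/(1.75 nm)²].
Evaluating gives E = 5.238×10^-18 J = 32.7 eV.

E = 32.7 eV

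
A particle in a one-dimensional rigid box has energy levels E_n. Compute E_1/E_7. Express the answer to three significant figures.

E_n ∝ n², so E_1/E_7 = 1²/7² = 1/49 = 0.0204.

0.0204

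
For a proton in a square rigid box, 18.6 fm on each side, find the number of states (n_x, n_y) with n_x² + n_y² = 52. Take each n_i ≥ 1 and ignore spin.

The level has n_x² + n_y² = 52. The ordered positive-integer solutions are (4, 6), (6, 4).
That gives 2 states.

degeneracy = 2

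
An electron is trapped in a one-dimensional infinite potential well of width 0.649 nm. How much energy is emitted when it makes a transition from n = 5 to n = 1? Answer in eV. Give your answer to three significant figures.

|ΔE| = 21.4 eV

E_1 = h²/(8m_eL²) = 1.430×10^-19 J.
|ΔE| = |5² − 1²|·E_1 = 24·1.430×10^-19 J = 3.432×10^-18 J = 21.4 eV.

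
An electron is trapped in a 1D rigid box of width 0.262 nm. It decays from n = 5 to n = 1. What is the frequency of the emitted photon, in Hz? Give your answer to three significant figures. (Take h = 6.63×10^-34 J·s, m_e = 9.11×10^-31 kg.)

f = 3.18×10^16 Hz

E_1 = h²/(8m_eL²) = 8.787×10^-19 J and ΔE = (5² − 1²)E_1 = 2.109×10^-17 J.
f = ΔE/h = 2.109×10^-17/6.63×10^-34 = 3.18×10^16 Hz.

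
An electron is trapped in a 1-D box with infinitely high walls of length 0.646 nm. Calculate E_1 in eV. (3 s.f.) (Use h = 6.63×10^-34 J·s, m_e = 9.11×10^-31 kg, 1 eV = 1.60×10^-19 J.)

E_1 = 0.903 eV

For an infinite well E_n = n²h²/(8m_eL²), so E_1 = h²/(8m_eL²) = (6.63×10^-34)²/(8·9.11×10^-31·(6.46×10^-10 m)²) = 1.445×10^-19 J.
Converting, E_1 = 1.445×10^-19 J / (1.60×10^-19 J/eV) = 0.903 eV.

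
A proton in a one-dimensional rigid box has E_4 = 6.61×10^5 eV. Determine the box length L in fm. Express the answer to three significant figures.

L = 70.4 fm

From E_n = n²h²/(8m_pL²), L = n·h/√(8m_pE_n).
E_4 = 6.61×10^5 eV = 1.059×10^-13 J, so L = 4·6.626×10^-34/√(8·1.673×10^-27·1.059×10^-13) = 7.04×10^-14 m = 70.4 fm.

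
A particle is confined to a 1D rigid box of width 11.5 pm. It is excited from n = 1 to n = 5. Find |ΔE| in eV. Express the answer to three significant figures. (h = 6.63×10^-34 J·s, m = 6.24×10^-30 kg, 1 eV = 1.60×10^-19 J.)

E_1 = h²/(8mL²) = 6.658×10^-17 J.
|ΔE| = |1² − 5²|·E_1 = 24·6.658×10^-17 J = 1.598×10^-15 J = 9.99×10^3 eV.

|ΔE| = 9.99×10^3 eV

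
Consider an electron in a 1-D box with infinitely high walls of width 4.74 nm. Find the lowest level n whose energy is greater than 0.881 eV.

n = 8

E_1 = h²/(8m_eL²) = 2.682×10^-21 J = 0.01674 eV.
Need n² > 0.881/0.01674 = 52.63, i.e. n > 7.255.
The smallest integer satisfying this is n = 8.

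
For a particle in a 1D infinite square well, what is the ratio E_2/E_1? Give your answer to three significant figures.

4.00

E_n ∝ n², so E_2/E_1 = 2²/1² = 4/1 = 4.00.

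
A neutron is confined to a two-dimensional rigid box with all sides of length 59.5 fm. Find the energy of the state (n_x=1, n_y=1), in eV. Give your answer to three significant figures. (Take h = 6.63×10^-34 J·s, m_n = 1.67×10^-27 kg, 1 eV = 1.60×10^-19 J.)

For a 2D rectangular well E = (h²/8m_n)·Σ n_i²/L_i² = (6.63×10^-34)²/(8·1.67×10^-27) · [1²/(59.5 fm)² + 1²/(59.5 fm)²].
Evaluating gives E = 1.859×10^-14 J = 1.16×10^5 eV.

E = 1.16×10^5 eV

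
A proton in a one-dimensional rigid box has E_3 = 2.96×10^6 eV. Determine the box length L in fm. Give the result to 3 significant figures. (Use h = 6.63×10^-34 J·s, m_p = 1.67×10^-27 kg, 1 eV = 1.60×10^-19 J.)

L = 25.0 fm

From E_n = n²h²/(8m_pL²), L = n·h/√(8m_pE_n).
E_3 = 2.96×10^6 eV = 4.736×10^-13 J, so L = 3·6.63×10^-34/√(8·1.67×10^-27·4.736×10^-13) = 2.50×10^-14 m = 25.0 fm.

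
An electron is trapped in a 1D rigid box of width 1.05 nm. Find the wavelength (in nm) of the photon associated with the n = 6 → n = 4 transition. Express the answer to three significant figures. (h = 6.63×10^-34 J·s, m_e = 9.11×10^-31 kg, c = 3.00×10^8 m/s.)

E_1 = h²/(8m_eL²) = 5.471×10^-20 J, so ΔE = (6² − 4²)E_1 = 1.094×10^-18 J.
λ = hc/ΔE = (6.63×10^-34·3.00×10^8)/1.094×10^-18 = 1.82×10^-7 m = 182 nm.

λ = 182 nm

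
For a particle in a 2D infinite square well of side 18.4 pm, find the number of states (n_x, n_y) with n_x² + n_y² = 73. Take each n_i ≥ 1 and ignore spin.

degeneracy = 2

The level has n_x² + n_y² = 73. The ordered positive-integer solutions are (3, 8), (8, 3).
That gives 2 states.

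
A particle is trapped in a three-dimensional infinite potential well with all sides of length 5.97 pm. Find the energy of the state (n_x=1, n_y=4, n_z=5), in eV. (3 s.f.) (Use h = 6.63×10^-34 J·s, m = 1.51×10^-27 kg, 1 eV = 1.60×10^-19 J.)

For a 3D rectangular well E = (h²/8m)·Σ n_i²/L_i² = (6.63×10^-34)²/(8·1.51×10^-27) · [1²/(5.97 pm)² + 4²/(5.97 pm)² + 5²/(5.97 pm)²].
Evaluating gives E = 4.288×10^-17 J = 268 eV.

E = 268 eV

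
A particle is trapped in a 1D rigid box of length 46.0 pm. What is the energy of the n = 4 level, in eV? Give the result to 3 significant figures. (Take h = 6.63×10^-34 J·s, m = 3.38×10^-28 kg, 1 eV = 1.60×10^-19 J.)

E_4 = 7.68 eV

For an infinite well E_n = n²h²/(8mL²), so E_1 = h²/(8mL²) = (6.63×10^-34)²/(8·3.38×10^-28·(4.60×10^-11 m)²) = 7.683×10^-20 J.
Then E_4 = 4²·E_1 = 16·7.683×10^-20 J = 1.229×10^-18 J.
Converting, E_4 = 1.229×10^-18 J / (1.60×10^-19 J/eV) = 7.68 eV.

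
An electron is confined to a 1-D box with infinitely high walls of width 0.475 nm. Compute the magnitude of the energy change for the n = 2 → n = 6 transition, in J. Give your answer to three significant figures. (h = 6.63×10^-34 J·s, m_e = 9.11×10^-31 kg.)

|ΔE| = 8.55×10^-18 J

E_1 = h²/(8m_eL²) = 2.673×10^-19 J.
|ΔE| = |2² − 6²|·E_1 = 32·2.673×10^-19 J = 8.55×10^-18 J.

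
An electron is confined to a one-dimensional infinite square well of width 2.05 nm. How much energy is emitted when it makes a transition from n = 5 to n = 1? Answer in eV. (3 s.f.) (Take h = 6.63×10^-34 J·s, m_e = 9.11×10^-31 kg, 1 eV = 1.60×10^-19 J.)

|ΔE| = 2.15 eV

E_1 = h²/(8m_eL²) = 1.435×10^-20 J.
|ΔE| = |5² − 1²|·E_1 = 24·1.435×10^-20 J = 3.444×10^-19 J = 2.15 eV.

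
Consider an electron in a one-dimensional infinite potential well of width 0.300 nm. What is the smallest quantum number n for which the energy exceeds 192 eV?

E_1 = h²/(8m_eL²) = 6.694×10^-19 J = 4.179 eV.
Need n² > 192/4.179 = 45.94, i.e. n > 6.778.
The smallest integer satisfying this is n = 7.

n = 7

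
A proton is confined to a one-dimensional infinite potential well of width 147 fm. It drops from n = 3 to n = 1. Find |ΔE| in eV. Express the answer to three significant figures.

|ΔE| = 7.58×10^4 eV

E_1 = h²/(8m_pL²) = 1.518×10^-15 J.
|ΔE| = |3² − 1²|·E_1 = 8·1.518×10^-15 J = 1.214×10^-14 J = 7.58×10^4 eV.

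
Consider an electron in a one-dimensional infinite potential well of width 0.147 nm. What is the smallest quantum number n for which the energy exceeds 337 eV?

n = 5

E_1 = h²/(8m_eL²) = 2.788×10^-18 J = 17.40 eV.
Need n² > 337/17.40 = 19.37, i.e. n > 4.401.
The smallest integer satisfying this is n = 5.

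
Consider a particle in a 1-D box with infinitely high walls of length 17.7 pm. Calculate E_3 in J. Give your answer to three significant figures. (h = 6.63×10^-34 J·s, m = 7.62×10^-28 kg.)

For an infinite well E_n = n²h²/(8mL²), so E_1 = h²/(8mL²) = (6.63×10^-34)²/(8·7.62×10^-28·(1.77×10^-11 m)²) = 2.302×10^-19 J.
Then E_3 = 3²·E_1 = 9·2.302×10^-19 J = 2.07×10^-18 J.

E_3 = 2.07×10^-18 J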